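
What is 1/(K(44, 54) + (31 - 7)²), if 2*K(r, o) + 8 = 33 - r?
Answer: 2/1133 ≈ 0.0017652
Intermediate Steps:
K(r, o) = 25/2 - r/2 (K(r, o) = -4 + (33 - r)/2 = -4 + (33/2 - r/2) = 25/2 - r/2)
1/(K(44, 54) + (31 - 7)²) = 1/((25/2 - ½*44) + (31 - 7)²) = 1/((25/2 - 22) + 24²) = 1/(-19/2 + 576) = 1/(1133/2) = 2/1133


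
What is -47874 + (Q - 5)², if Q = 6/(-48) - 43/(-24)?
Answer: -430766/9 ≈ -47863.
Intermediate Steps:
Q = 5/3 (Q = 6*(-1/48) - 43*(-1/24) = -⅛ + 43/24 = 5/3 ≈ 1.6667)
-47874 + (Q - 5)² = -47874 + (5/3 - 5)² = -47874 + (-10/3)² = -47874 + 100/9 = -430766/9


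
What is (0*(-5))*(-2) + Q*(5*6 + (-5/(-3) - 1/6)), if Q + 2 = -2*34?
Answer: -2205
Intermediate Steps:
Q = -70 (Q = -2 - 2*34 = -2 - 68 = -70)
(0*(-5))*(-2) + Q*(5*6 + (-5/(-3) - 1/6)) = (0*(-5))*(-2) - 70*(5*6 + (-5/(-3) - 1/6)) = 0*(-2) - 70*(30 + (-5*(-1/3) - 1*1/6)) = 0 - 70*(30 + (5/3 - 1/6)) = 0 - 70*(30 + 3/2) = 0 - 70*63/2 = 0 - 2205 = -2205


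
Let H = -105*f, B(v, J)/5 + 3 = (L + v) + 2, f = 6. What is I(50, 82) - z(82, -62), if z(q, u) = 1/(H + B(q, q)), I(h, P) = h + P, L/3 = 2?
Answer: 25741/195 ≈ 132.01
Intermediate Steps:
L = 6 (L = 3*2 = 6)
B(v, J) = 25 + 5*v (B(v, J) = -15 + 5*((6 + v) + 2) = -15 + 5*(8 + v) = -15 + (40 + 5*v) = 25 + 5*v)
I(h, P) = P + h
H = -630 (H = -105*6 = -630)
z(q, u) = 1/(-605 + 5*q) (z(q, u) = 1/(-630 + (25 + 5*q)) = 1/(-605 + 5*q))
I(50, 82) - z(82, -62) = (82 + 50) - 1/(5*(-121 + 82)) = 132 - 1/(5*(-39)) = 132 - (-1)/(5*39) = 132 - 1*(-1/195) = 132 + 1/195 = 25741/195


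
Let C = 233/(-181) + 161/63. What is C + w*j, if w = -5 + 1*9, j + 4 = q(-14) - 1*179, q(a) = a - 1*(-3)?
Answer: -1262038/1629 ≈ -774.73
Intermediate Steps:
q(a) = 3 + a (q(a) = a + 3 = 3 + a)
j = -194 (j = -4 + ((3 - 14) - 1*179) = -4 + (-11 - 179) = -4 - 190 = -194)
C = 2066/1629 (C = 233*(-1/181) + 161*(1/63) = -233/181 + 23/9 = 2066/1629 ≈ 1.2683)
w = 4 (w = -5 + 9 = 4)
C + w*j = 2066/1629 + 4*(-194) = 2066/1629 - 776 = -1262038/1629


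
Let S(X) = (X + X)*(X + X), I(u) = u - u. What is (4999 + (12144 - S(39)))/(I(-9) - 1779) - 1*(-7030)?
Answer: 12495311/1779 ≈ 7023.8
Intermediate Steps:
I(u) = 0
S(X) = 4*X² (S(X) = (2*X)*(2*X) = 4*X²)
(4999 + (12144 - S(39)))/(I(-9) - 1779) - 1*(-7030) = (4999 + (12144 - 4*39²))/(0 - 1779) - 1*(-7030) = (4999 + (12144 - 4*1521))/(-1779) + 7030 = (4999 + (12144 - 1*6084))*(-1/1779) + 7030 = (4999 + (12144 - 6084))*(-1/1779) + 7030 = (4999 + 6060)*(-1/1779) + 7030 = 11059*(-1/1779) + 7030 = -11059/1779 + 7030 = 12495311/1779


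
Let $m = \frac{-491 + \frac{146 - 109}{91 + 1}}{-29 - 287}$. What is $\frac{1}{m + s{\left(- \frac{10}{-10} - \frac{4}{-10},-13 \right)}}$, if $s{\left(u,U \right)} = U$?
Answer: $- \frac{29072}{332801} \approx -0.087355$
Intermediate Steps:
$m = \frac{45135}{29072}$ ($m = \frac{-491 + \frac{37}{92}}{-316} = \left(-491 + 37 \cdot \frac{1}{92}\right) \left(- \frac{1}{316}\right) = \left(-491 + \frac{37}{92}\right) \left(- \frac{1}{316}\right) = \left(- \frac{45135}{92}\right) \left(- \frac{1}{316}\right) = \frac{45135}{29072} \approx 1.5525$)
$\frac{1}{m + s{\left(- \frac{10}{-10} - \frac{4}{-10},-13 \right)}} = \frac{1}{\frac{45135}{29072} - 13} = \frac{1}{- \frac{332801}{29072}} = - \frac{29072}{332801}$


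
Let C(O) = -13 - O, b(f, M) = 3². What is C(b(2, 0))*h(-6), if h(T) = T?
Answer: 132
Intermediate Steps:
b(f, M) = 9
C(b(2, 0))*h(-6) = (-13 - 1*9)*(-6) = (-13 - 9)*(-6) = -22*(-6) = 132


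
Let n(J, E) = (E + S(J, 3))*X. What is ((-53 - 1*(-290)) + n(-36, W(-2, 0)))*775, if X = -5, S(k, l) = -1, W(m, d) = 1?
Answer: 183675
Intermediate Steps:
n(J, E) = 5 - 5*E (n(J, E) = (E - 1)*(-5) = (-1 + E)*(-5) = 5 - 5*E)
((-53 - 1*(-290)) + n(-36, W(-2, 0)))*775 = ((-53 - 1*(-290)) + (5 - 5*1))*775 = ((-53 + 290) + (5 - 5))*775 = (237 + 0)*775 = 237*775 = 183675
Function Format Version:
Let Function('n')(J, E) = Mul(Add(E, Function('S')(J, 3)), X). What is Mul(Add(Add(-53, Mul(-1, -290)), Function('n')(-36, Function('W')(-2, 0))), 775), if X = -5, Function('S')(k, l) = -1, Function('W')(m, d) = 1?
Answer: 183675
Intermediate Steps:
Function('n')(J, E) = Add(5, Mul(-5, E)) (Function('n')(J, E) = Mul(Add(E, -1), -5) = Mul(Add(-1, E), -5) = Add(5, Mul(-5, E)))
Mul(Add(Add(-53, Mul(-1, -290)), Function('n')(-36, Function('W')(-2, 0))), 775) = Mul(Add(Add(-53, Mul(-1, -290)), Add(5, Mul(-5, 1))), 775) = Mul(Add(Add(-53, 290), Add(5, -5)), 775) = Mul(Add(237, 0), 775) = Mul(237, 775) = 183675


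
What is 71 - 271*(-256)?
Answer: 69447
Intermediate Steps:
71 - 271*(-256) = 71 + 69376 = 69447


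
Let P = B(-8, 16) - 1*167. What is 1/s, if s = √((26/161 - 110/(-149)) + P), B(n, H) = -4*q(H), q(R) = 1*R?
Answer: -I*√5296651255/1103975 ≈ -0.065924*I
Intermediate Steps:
q(R) = R
B(n, H) = -4*H
P = -231 (P = -4*16 - 1*167 = -64 - 167 = -231)
s = 5*I*√5296651255/23989 (s = √((26/161 - 110/(-149)) - 231) = √((26*(1/161) - 110*(-1/149)) - 231) = √((26/161 + 110/149) - 231) = √(21584/23989 - 231) = √(-5519875/23989) = 5*I*√5296651255/23989 ≈ 15.169*I)
1/s = 1/(5*I*√5296651255/23989) = -I*√5296651255/1103975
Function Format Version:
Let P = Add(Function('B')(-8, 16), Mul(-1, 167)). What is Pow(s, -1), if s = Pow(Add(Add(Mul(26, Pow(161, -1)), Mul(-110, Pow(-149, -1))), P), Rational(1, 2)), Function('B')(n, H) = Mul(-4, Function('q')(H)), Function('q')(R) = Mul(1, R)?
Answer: Mul(Rational(-1, 1103975), I, Pow(5296651255, Rational(1, 2))) ≈ Mul(-0.065924, I)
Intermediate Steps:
Function('q')(R) = R
Function('B')(n, H) = Mul(-4, H)
P = -231 (P = Add(Mul(-4, 16), Mul(-1, 167)) = Add(-64, -167) = -231)
s = Mul(Rational(5, 23989), I, Pow(5296651255, Rational(1, 2))) (s = Pow(Add(Add(Mul(26, Pow(161, -1)), Mul(-110, Pow(-149, -1))), -231), Rational(1, 2)) = Pow(Add(Add(Mul(26, Rational(1, 161)), Mul(-110, Rational(-1, 149))), -231), Rational(1, 2)) = Pow(Add(Add(Rational(26, 161), Rational(110, 149)), -231), Rational(1, 2)) = Pow(Add(Rational(21584, 23989), -231), Rational(1, 2)) = Pow(Rational(-5519875, 23989), Rational(1, 2)) = Mul(Rational(5, 23989), I, Pow(5296651255, Rational(1, 2))) ≈ Mul(15.169, I))
Pow(s, -1) = Pow(Mul(Rational(5, 23989), I, Pow(5296651255, Rational(1, 2))), -1) = Mul(Rational(-1, 1103975), I, Pow(5296651255, Rational(1, 2)))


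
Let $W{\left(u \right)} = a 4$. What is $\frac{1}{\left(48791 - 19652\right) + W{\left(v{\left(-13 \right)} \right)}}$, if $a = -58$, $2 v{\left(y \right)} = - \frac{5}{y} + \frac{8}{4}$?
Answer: $\frac{1}{28907} \approx 3.4594 \cdot 10^{-5}$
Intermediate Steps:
$v{\left(y \right)} = 1 - \frac{5}{2 y}$ ($v{\left(y \right)} = \frac{- \frac{5}{y} + \frac{8}{4}}{2} = \frac{- \frac{5}{y} + 8 \cdot \frac{1}{4}}{2} = \frac{- \frac{5}{y} + 2}{2} = \frac{2 - \frac{5}{y}}{2} = 1 - \frac{5}{2 y}$)
$W{\left(u \right)} = -232$ ($W{\left(u \right)} = \left(-58\right) 4 = -232$)
$\frac{1}{\left(48791 - 19652\right) + W{\left(v{\left(-13 \right)} \right)}} = \frac{1}{\left(48791 - 19652\right) - 232} = \frac{1}{29139 - 232} = \frac{1}{28907}$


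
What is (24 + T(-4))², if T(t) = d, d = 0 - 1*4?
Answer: 400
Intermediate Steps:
d = -4 (d = 0 - 4 = -4)
T(t) = -4
(24 + T(-4))² = (24 - 4)² = 20² = 400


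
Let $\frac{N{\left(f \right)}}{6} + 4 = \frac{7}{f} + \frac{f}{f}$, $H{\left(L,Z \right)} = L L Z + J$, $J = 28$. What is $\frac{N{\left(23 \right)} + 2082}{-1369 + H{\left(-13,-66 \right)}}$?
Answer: $- \frac{15838}{95795} \approx -0.16533$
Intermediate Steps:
$H{\left(L,Z \right)} = 28 + Z L^{2}$ ($H{\left(L,Z \right)} = L L Z + 28 = L^{2} Z + 28 = Z L^{2} + 28 = 28 + Z L^{2}$)
$N{\left(f \right)} = -18 + \frac{42}{f}$ ($N{\left(f \right)} = -24 + 6 \left(\frac{7}{f} + \frac{f}{f}\right) = -24 + 6 \left(\frac{7}{f} + 1\right) = -24 + 6 \left(1 + \frac{7}{f}\right) = -24 + \left(6 + \frac{42}{f}\right) = -18 + \frac{42}{f}$)
$\frac{N{\left(23 \right)} + 2082}{-1369 + H{\left(-13,-66 \right)}} = \frac{\left(-18 + \frac{42}{23}\right) + 2082}{-1369 + \left(28 - 66 \left(-13\right)^{2}\right)} = \frac{\left(-18 + 42 \cdot \frac{1}{23}\right) + 2082}{-1369 + \left(28 - 11154\right)} = \frac{\left(-18 + \frac{42}{23}\right) + 2082}{-1369 + \left(28 - 11154\right)} = \frac{- \frac{372}{23} + 2082}{-1369 - 11126} = \frac{47514}{23 \left(-12495\right)} = \frac{47514}{23} \left(- \frac{1}{12495}\right) = - \frac{15838}{95795}$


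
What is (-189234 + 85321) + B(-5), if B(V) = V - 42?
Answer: -103960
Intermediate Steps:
B(V) = -42 + V
(-189234 + 85321) + B(-5) = (-189234 + 85321) + (-42 - 5) = -103913 - 47 = -103960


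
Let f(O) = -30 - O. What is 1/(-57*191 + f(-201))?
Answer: -1/10716 ≈ -9.3318e-5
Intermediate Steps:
1/(-57*191 + f(-201)) = 1/(-57*191 + (-30 - 1*(-201))) = 1/(-10887 + (-30 + 201)) = 1/(-10887 + 171) = 1/(-10716) = -1/10716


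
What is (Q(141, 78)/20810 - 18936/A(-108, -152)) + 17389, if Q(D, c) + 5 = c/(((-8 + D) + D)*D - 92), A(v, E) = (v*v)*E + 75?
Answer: 2060500271532200247/118494394982005 ≈ 17389.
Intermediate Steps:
A(v, E) = 75 + E*v**2 (A(v, E) = v**2*E + 75 = E*v**2 + 75 = 75 + E*v**2)
Q(D, c) = -5 + c/(-92 + D*(-8 + 2*D)) (Q(D, c) = -5 + c/(((-8 + D) + D)*D - 92) = -5 + c/((-8 + 2*D)*D - 92) = -5 + c/(D*(-8 + 2*D) - 92) = -5 + c/(-92 + D*(-8 + 2*D)))
(Q(141, 78)/20810 - 18936/A(-108, -152)) + 17389 = (((-460 - 1*78 - 40*141 + 10*141**2)/(2*(46 - 1*141**2 + 4*141)))/20810 - 18936/(75 - 152*(-108)**2)) + 17389 = (((-460 - 78 - 5640 + 10*19881)/(2*(46 - 1*19881 + 564)))*(1/20810) - 18936/(75 - 152*11664)) + 17389 = (((-460 - 78 - 5640 + 198810)/(2*(46 - 19881 + 564)))*(1/20810) - 18936/(75 - 1772928)) + 17389 = (((1/2)*192632/(-19271))*(1/20810) - 18936/(-1772853)) + 17389 = (((1/2)*(-1/19271)*192632)*(1/20810) - 18936*(-1/1772853)) + 17389 = (-96316/19271*1/20810 + 6312/590951) + 17389 = (-48158/200514755 + 6312/590951) + 17389 = 1237190115302/118494394982005 + 17389 = 2060500271532200247/118494394982005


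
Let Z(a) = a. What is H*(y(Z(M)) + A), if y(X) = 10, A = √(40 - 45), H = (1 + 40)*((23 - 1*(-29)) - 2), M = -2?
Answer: 20500 + 2050*I*√5 ≈ 20500.0 + 4583.9*I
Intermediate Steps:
H = 2050 (H = 41*((23 + 29) - 2) = 41*(52 - 2) = 41*50 = 2050)
A = I*√5 (A = √(-5) = I*√5 ≈ 2.2361*I)
H*(y(Z(M)) + A) = 2050*(10 + I*√5) = 20500 + 2050*I*√5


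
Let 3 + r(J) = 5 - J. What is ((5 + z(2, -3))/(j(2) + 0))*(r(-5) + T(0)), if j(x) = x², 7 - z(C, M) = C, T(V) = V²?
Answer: 35/2 ≈ 17.500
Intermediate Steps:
r(J) = 2 - J (r(J) = -3 + (5 - J) = 2 - J)
z(C, M) = 7 - C
((5 + z(2, -3))/(j(2) + 0))*(r(-5) + T(0)) = ((5 + (7 - 1*2))/(2² + 0))*((2 - 1*(-5)) + 0²) = ((5 + (7 - 2))/(4 + 0))*((2 + 5) + 0) = ((5 + 5)/4)*(7 + 0) = (10*(¼))*7 = (5/2)*7 = 35/2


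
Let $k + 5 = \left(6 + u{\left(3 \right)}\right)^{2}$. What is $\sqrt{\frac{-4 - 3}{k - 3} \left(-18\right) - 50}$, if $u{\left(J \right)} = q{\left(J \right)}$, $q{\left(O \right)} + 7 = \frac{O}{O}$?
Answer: $\frac{i \sqrt{263}}{2} \approx 8.1086 i$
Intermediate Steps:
$q{\left(O \right)} = -6$ ($q{\left(O \right)} = -7 + \frac{O}{O} = -7 + 1 = -6$)
$u{\left(J \right)} = -6$
$k = -5$ ($k = -5 + \left(6 - 6\right)^{2} = -5 + 0^{2} = -5 + 0 = -5$)
$\sqrt{\frac{-4 - 3}{k - 3} \left(-18\right) - 50} = \sqrt{\frac{-4 - 3}{-5 - 3} \left(-18\right) - 50} = \sqrt{- \frac{7}{-8} \left(-18\right) - 50} = \sqrt{\left(-7\right) \left(- \frac{1}{8}\right) \left(-18\right) - 50} = \sqrt{\frac{7}{8} \left(-18\right) - 50} = \sqrt{- \frac{63}{4} - 50} = \sqrt{- \frac{263}{4}} = \frac{i \sqrt{263}}{2}$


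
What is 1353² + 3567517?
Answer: 5398126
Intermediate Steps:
1353² + 3567517 = 1830609 + 3567517 = 5398126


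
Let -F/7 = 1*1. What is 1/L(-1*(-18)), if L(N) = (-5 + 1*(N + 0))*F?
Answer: -1/91 ≈ -0.010989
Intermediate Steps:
F = -7 ≈ -7.0000
L(N) = 35 - 7*N (L(N) = (-5 + 1*(N + 0))*(-7) = (-5 + 1*N)*(-7) = (-5 + N)*(-7) = 35 - 7*N)
1/L(-1*(-18)) = 1/(35 - (-7)*(-18)) = 1/(35 - 7*18) = 1/(35 - 126) = 1/(-91) = -1/91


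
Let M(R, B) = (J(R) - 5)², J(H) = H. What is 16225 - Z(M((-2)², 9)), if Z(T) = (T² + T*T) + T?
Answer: 16222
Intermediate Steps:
M(R, B) = (-5 + R)² (M(R, B) = (R - 5)² = (-5 + R)²)
Z(T) = T + 2*T² (Z(T) = (T² + T²) + T = 2*T² + T = T + 2*T²)
16225 - Z(M((-2)², 9)) = 16225 - (-5 + (-2)²)²*(1 + 2*(-5 + (-2)²)²) = 16225 - (-5 + 4)²*(1 + 2*(-5 + 4)²) = 16225 - (-1)²*(1 + 2*(-1)²) = 16225 - (1 + 2*1) = 16225 - (1 + 2) = 16225 - 3 = 16222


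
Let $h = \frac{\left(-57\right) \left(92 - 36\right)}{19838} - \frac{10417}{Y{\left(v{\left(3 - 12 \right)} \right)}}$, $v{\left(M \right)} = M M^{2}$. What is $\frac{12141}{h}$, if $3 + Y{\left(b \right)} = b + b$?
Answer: $\frac{25134747417}{14427781} \approx 1742.1$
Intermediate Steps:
$v{\left(M \right)} = M^{3}$
$Y{\left(b \right)} = -3 + 2 b$ ($Y{\left(b \right)} = -3 + \left(b + b\right) = -3 + 2 b$)
$h = \frac{14427781}{2070237}$ ($h = \frac{\left(-57\right) \left(92 - 36\right)}{19838} - \frac{10417}{-3 + 2 \left(3 - 12\right)^{3}} = \left(-57\right) 56 \cdot \frac{1}{19838} - \frac{10417}{-3 + 2 \left(3 - 12\right)^{3}} = \left(-3192\right) \frac{1}{19838} - \frac{10417}{-3 + 2 \left(-9\right)^{3}} = - \frac{228}{1417} - \frac{10417}{-3 + 2 \left(-729\right)} = - \frac{228}{1417} - \frac{10417}{-3 - 1458} = - \frac{228}{1417} - \frac{10417}{-1461} = - \frac{228}{1417} - - \frac{10417}{1461} = - \frac{228}{1417} + \frac{10417}{1461} = \frac{14427781}{2070237} \approx 6.9691$)
$\frac{12141}{h} = \frac{12141}{\frac{14427781}{2070237}} = 12141 \cdot \frac{2070237}{14427781} = \frac{25134747417}{14427781}$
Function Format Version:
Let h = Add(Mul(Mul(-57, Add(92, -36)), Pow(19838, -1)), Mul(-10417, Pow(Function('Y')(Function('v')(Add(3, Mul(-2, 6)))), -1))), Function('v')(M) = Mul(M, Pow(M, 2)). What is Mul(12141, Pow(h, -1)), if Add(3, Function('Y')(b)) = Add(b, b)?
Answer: Rational(25134747417, 14427781) ≈ 1742.1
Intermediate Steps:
Function('v')(M) = Pow(M, 3)
Function('Y')(b) = Add(-3, Mul(2, b)) (Function('Y')(b) = Add(-3, Add(b, b)) = Add(-3, Mul(2, b)))
h = Rational(14427781, 2070237) (h = Add(Mul(Mul(-57, Add(92, -36)), Pow(19838, -1)), Mul(-10417, Pow(Add(-3, Mul(2, Pow(Add(3, Mul(-2, 6)), 3))), -1))) = Add(Mul(Mul(-57, 56), Rational(1, 19838)), Mul(-10417, Pow(Add(-3, Mul(2, Pow(Add(3, -12), 3))), -1))) = Add(Mul(-3192, Rational(1, 19838)), Mul(-10417, Pow(Add(-3, Mul(2, Pow(-9, 3))), -1))) = Add(Rational(-228, 1417), Mul(-10417, Pow(Add(-3, Mul(2, -729)), -1))) = Add(Rational(-228, 1417), Mul(-10417, Pow(Add(-3, -1458), -1))) = Add(Rational(-228, 1417), Mul(-10417, Pow(-1461, -1))) = Add(Rational(-228, 1417), Mul(-10417, Rational(-1, 1461))) = Add(Rational(-228, 1417), Rational(10417, 1461)) = Rational(14427781, 2070237) ≈ 6.9691)
Mul(12141, Pow(h, -1)) = Mul(12141, Pow(Rational(14427781, 2070237), -1)) = Mul(12141, Rational(2070237, 14427781)) = Rational(25134747417, 14427781)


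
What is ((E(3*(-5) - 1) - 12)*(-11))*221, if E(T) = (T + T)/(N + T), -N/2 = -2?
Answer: 68068/3 ≈ 22689.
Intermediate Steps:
N = 4 (N = -2*(-2) = 4)
E(T) = 2*T/(4 + T) (E(T) = (T + T)/(4 + T) = (2*T)/(4 + T) = 2*T/(4 + T))
((E(3*(-5) - 1) - 12)*(-11))*221 = ((2*(3*(-5) - 1)/(4 + (3*(-5) - 1)) - 12)*(-11))*221 = ((2*(-15 - 1)/(4 + (-15 - 1)) - 12)*(-11))*221 = ((2*(-16)/(4 - 16) - 12)*(-11))*221 = ((2*(-16)/(-12) - 12)*(-11))*221 = ((2*(-16)*(-1/12) - 12)*(-11))*221 = ((8/3 - 12)*(-11))*221 = -28/3*(-11)*221 = (308/3)*221 = 68068/3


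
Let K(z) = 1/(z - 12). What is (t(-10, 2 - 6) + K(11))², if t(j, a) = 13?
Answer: 144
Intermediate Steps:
K(z) = 1/(-12 + z)
(t(-10, 2 - 6) + K(11))² = (13 + 1/(-12 + 11))² = (13 + 1/(-1))² = (13 - 1)² = 12² = 144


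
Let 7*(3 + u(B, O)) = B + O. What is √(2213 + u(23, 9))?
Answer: √108514/7 ≈ 47.059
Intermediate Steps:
u(B, O) = -3 + B/7 + O/7 (u(B, O) = -3 + (B + O)/7 = -3 + (B/7 + O/7) = -3 + B/7 + O/7)
√(2213 + u(23, 9)) = √(2213 + (-3 + (⅐)*23 + (⅐)*9)) = √(2213 + (-3 + 23/7 + 9/7)) = √(2213 + 11/7) = √(15502/7) = √108514/7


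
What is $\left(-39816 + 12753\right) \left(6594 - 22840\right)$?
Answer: $439665498$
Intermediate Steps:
$\left(-39816 + 12753\right) \left(6594 - 22840\right) = \left(-27063\right) \left(-16246\right) = 439665498$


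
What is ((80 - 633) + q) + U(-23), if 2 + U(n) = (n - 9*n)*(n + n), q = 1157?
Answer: -7862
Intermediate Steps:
U(n) = -2 - 16*n² (U(n) = -2 + (n - 9*n)*(n + n) = -2 + (-8*n)*(2*n) = -2 - 16*n²)
((80 - 633) + q) + U(-23) = ((80 - 633) + 1157) + (-2 - 16*(-23)²) = (-553 + 1157) + (-2 - 16*529) = 604 + (-2 - 8464) = 604 - 8466 = -7862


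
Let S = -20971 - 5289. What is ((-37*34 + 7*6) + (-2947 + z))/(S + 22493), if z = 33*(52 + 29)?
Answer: 1490/3767 ≈ 0.39554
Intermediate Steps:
S = -26260
z = 2673 (z = 33*81 = 2673)
((-37*34 + 7*6) + (-2947 + z))/(S + 22493) = ((-37*34 + 7*6) + (-2947 + 2673))/(-26260 + 22493) = ((-1258 + 42) - 274)/(-3767) = (-1216 - 274)*(-1/3767) = -1490*(-1/3767) = 1490/3767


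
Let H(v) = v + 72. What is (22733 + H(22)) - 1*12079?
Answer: 10748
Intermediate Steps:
H(v) = 72 + v
(22733 + H(22)) - 1*12079 = (22733 + (72 + 22)) - 1*12079 = (22733 + 94) - 12079 = 22827 - 12079 = 10748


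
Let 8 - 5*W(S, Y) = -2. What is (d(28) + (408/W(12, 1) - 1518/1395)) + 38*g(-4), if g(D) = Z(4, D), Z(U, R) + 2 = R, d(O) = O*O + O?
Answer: 365914/465 ≈ 786.91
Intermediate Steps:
W(S, Y) = 2 (W(S, Y) = 8/5 - ⅕*(-2) = 8/5 + ⅖ = 2)
d(O) = O + O² (d(O) = O² + O = O + O²)
Z(U, R) = -2 + R
g(D) = -2 + D
(d(28) + (408/W(12, 1) - 1518/1395)) + 38*g(-4) = (28*(1 + 28) + (408/2 - 1518/1395)) + 38*(-2 - 4) = (28*29 + (408*(½) - 1518*1/1395)) + 38*(-6) = (812 + (204 - 506/465)) - 228 = (812 + 94354/465) - 228 = 471934/465 - 228 = 365914/465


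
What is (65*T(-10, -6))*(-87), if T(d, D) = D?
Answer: 33930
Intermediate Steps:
(65*T(-10, -6))*(-87) = (65*(-6))*(-87) = -390*(-87) = 33930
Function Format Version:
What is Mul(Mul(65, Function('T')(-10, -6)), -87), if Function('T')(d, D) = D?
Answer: 33930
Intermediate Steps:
Mul(Mul(65, Function('T')(-10, -6)), -87) = Mul(Mul(65, -6), -87) = Mul(-390, -87) = 33930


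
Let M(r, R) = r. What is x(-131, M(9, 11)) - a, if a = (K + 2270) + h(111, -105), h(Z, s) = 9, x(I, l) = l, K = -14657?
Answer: 12387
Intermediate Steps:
a = -12378 (a = (-14657 + 2270) + 9 = -12387 + 9 = -12378)
x(-131, M(9, 11)) - a = 9 - 1*(-12378) = 9 + 12378 = 12387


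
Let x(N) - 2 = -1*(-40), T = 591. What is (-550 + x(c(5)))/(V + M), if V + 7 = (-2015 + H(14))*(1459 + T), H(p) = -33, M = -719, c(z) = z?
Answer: 254/2099563 ≈ 0.00012098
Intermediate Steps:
x(N) = 42 (x(N) = 2 - 1*(-40) = 2 + 40 = 42)
V = -4198407 (V = -7 + (-2015 - 33)*(1459 + 591) = -7 - 2048*2050 = -7 - 4198400 = -4198407)
(-550 + x(c(5)))/(V + M) = (-550 + 42)/(-4198407 - 719) = -508/(-4199126) = -508*(-1/4199126) = 254/2099563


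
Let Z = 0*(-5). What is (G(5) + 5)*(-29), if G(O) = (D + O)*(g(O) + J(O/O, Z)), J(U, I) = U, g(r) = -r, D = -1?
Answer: 319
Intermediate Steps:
Z = 0
G(O) = (1 - O)*(-1 + O) (G(O) = (-1 + O)*(-O + O/O) = (-1 + O)*(-O + 1) = (-1 + O)*(1 - O) = (1 - O)*(-1 + O))
(G(5) + 5)*(-29) = ((-1 - 1*5**2 + 2*5) + 5)*(-29) = ((-1 - 1*25 + 10) + 5)*(-29) = ((-1 - 25 + 10) + 5)*(-29) = (-16 + 5)*(-29) = -11*(-29) = 319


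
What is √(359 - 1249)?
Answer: I*√890 ≈ 29.833*I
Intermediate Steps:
√(359 - 1249) = √(-890) = I*√890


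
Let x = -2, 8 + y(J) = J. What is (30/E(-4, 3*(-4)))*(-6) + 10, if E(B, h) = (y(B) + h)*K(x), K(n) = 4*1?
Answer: 95/8 ≈ 11.875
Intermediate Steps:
y(J) = -8 + J
K(n) = 4
E(B, h) = -32 + 4*B + 4*h (E(B, h) = ((-8 + B) + h)*4 = (-8 + B + h)*4 = -32 + 4*B + 4*h)
(30/E(-4, 3*(-4)))*(-6) + 10 = (30/(-32 + 4*(-4) + 4*(3*(-4))))*(-6) + 10 = (30/(-32 - 16 + 4*(-12)))*(-6) + 10 = (30/(-32 - 16 - 48))*(-6) + 10 = (30/(-96))*(-6) + 10 = (30*(-1/96))*(-6) + 10 = -5/16*(-6) + 10 = 15/8 + 10 = 95/8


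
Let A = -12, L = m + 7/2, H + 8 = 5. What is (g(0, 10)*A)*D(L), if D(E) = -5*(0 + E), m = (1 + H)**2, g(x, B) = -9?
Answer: -4050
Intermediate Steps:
H = -3 (H = -8 + 5 = -3)
m = 4 (m = (1 - 3)**2 = (-2)**2 = 4)
L = 15/2 (L = 4 + 7/2 = 15/2 ≈ 7.5000)
D(E) = -5*E
(g(0, 10)*A)*D(L) = (-9*(-12))*(-5*15/2) = 108*(-75/2) = -4050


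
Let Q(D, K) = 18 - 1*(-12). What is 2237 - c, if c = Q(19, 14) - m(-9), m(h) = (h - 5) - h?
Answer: 2202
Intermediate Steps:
m(h) = -5 (m(h) = (-5 + h) - h = -5)
Q(D, K) = 30 (Q(D, K) = 18 + 12 = 30)
c = 35 (c = 30 - 1*(-5) = 30 + 5 = 35)
2237 - c = 2237 - 1*35 = 2237 - 35 = 2202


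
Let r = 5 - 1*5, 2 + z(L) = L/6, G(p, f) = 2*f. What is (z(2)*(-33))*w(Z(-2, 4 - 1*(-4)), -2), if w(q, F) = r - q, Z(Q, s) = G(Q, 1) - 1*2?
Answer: 0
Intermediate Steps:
z(L) = -2 + L/6
r = 0 (r = 5 - 5 = 0)
Z(Q, s) = 0 (Z(Q, s) = 2*1 - 1*2 = 2 - 2 = 0)
w(q, F) = -q (w(q, F) = 0 - q = -q)
(z(2)*(-33))*w(Z(-2, 4 - 1*(-4)), -2) = ((-2 + (⅙)*2)*(-33))*(-1*0) = ((-2 + ⅓)*(-33))*0 = -5/3*(-33)*0 = 55*0 = 0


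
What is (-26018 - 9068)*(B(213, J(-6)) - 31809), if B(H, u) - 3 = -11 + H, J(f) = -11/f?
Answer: 1108857944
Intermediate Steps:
B(H, u) = -8 + H (B(H, u) = 3 + (-11 + H) = -8 + H)
(-26018 - 9068)*(B(213, J(-6)) - 31809) = (-26018 - 9068)*((-8 + 213) - 31809) = -35086*(205 - 31809) = -35086*(-31604) = 1108857944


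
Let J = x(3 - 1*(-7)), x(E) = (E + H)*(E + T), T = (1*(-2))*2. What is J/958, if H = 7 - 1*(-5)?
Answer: 66/479 ≈ 0.13779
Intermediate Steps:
H = 12 (H = 7 + 5 = 12)
T = -4 (T = -2*2 = -4)
x(E) = (-4 + E)*(12 + E) (x(E) = (E + 12)*(E - 4) = (12 + E)*(-4 + E) = (-4 + E)*(12 + E))
J = 132 (J = -48 + (3 - 1*(-7))² + 8*(3 - 1*(-7)) = -48 + (3 + 7)² + 8*(3 + 7) = -48 + 10² + 8*10 = -48 + 100 + 80 = 132)
J/958 = 132/958 = 132*(1/958) = 66/479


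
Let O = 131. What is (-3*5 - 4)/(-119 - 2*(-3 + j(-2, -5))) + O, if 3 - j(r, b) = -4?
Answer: 16656/127 ≈ 131.15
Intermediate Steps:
j(r, b) = 7 (j(r, b) = 3 - 1*(-4) = 3 + 4 = 7)
(-3*5 - 4)/(-119 - 2*(-3 + j(-2, -5))) + O = (-3*5 - 4)/(-119 - 2*(-3 + 7)) + 131 = (-15 - 4)/(-119 - 2*4) + 131 = -19/(-119 - 8) + 131 = -19/(-127) + 131 = -1/127*(-19) + 131 = 19/127 + 131 = 16656/127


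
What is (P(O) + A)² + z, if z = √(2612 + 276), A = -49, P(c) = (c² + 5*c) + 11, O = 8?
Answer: 4356 + 38*√2 ≈ 4409.7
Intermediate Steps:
P(c) = 11 + c² + 5*c
z = 38*√2 (z = √2888 = 38*√2 ≈ 53.740)
(P(O) + A)² + z = ((11 + 8² + 5*8) - 49)² + 38*√2 = ((11 + 64 + 40) - 49)² + 38*√2 = (115 - 49)² + 38*√2 = 66² + 38*√2 = 4356 + 38*√2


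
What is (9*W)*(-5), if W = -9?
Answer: 405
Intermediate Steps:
(9*W)*(-5) = (9*(-9))*(-5) = -81*(-5) = 405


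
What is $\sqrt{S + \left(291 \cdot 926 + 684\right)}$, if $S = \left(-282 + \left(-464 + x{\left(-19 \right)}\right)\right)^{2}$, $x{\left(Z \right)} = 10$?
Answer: $\sqrt{811846} \approx 901.03$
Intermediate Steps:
$S = 541696$ ($S = \left(-282 + \left(-464 + 10\right)\right)^{2} = \left(-282 - 454\right)^{2} = \left(-736\right)^{2} = 541696$)
$\sqrt{S + \left(291 \cdot 926 + 684\right)} = \sqrt{541696 + \left(291 \cdot 926 + 684\right)} = \sqrt{541696 + \left(269466 + 684\right)} = \sqrt{541696 + 270150} = \sqrt{811846}$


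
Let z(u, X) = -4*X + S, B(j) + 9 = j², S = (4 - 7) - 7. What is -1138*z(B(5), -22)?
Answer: -88764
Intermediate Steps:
S = -10 (S = -3 - 7 = -10)
B(j) = -9 + j²
z(u, X) = -10 - 4*X (z(u, X) = -4*X - 10 = -10 - 4*X)
-1138*z(B(5), -22) = -1138*(-10 - 4*(-22)) = -1138*(-10 + 88) = -1138*78 = -88764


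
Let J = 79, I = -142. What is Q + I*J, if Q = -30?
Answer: -11248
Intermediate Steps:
Q + I*J = -30 - 142*79 = -30 - 11218 = -11248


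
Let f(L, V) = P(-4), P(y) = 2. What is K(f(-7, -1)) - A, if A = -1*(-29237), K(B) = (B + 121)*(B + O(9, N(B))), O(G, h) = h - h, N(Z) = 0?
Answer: -28991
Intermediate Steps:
O(G, h) = 0
f(L, V) = 2
K(B) = B*(121 + B) (K(B) = (B + 121)*(B + 0) = (121 + B)*B = B*(121 + B))
A = 29237
K(f(-7, -1)) - A = 2*(121 + 2) - 1*29237 = 2*123 - 29237 = 246 - 29237 = -28991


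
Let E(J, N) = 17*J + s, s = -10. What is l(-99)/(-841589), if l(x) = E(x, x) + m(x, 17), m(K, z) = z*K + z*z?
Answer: 441/120227 ≈ 0.0036681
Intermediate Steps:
E(J, N) = -10 + 17*J (E(J, N) = 17*J - 10 = -10 + 17*J)
m(K, z) = z² + K*z (m(K, z) = K*z + z² = z² + K*z)
l(x) = 279 + 34*x (l(x) = (-10 + 17*x) + 17*(x + 17) = (-10 + 17*x) + 17*(17 + x) = (-10 + 17*x) + (289 + 17*x) = 279 + 34*x)
l(-99)/(-841589) = (279 + 34*(-99))/(-841589) = (279 - 3366)*(-1/841589) = -3087*(-1/841589) = 441/120227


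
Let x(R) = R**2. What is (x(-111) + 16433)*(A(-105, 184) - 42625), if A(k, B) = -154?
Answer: -1230067366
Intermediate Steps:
(x(-111) + 16433)*(A(-105, 184) - 42625) = ((-111)**2 + 16433)*(-154 - 42625) = (12321 + 16433)*(-42779) = 28754*(-42779) = -1230067366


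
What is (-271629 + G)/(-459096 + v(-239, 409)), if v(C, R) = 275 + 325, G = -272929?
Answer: 272279/229248 ≈ 1.1877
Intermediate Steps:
v(C, R) = 600
(-271629 + G)/(-459096 + v(-239, 409)) = (-271629 - 272929)/(-459096 + 600) = -544558/(-458496) = -544558*(-1/458496) = 272279/229248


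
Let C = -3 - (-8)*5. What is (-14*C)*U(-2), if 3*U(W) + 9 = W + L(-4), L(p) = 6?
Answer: 2590/3 ≈ 863.33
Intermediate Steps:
C = 37 (C = -3 - 2*(-20) = -3 + 40 = 37)
U(W) = -1 + W/3 (U(W) = -3 + (W + 6)/3 = -3 + (6 + W)/3 = -3 + (2 + W/3) = -1 + W/3)
(-14*C)*U(-2) = (-14*37)*(-1 + (⅓)*(-2)) = -518*(-1 - ⅔) = -518*(-5/3) = 2590/3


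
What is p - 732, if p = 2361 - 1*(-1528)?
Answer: 3157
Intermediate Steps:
p = 3889 (p = 2361 + 1528 = 3889)
p - 732 = 3889 - 732 = 3157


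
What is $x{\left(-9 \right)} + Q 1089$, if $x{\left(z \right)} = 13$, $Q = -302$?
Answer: $-328865$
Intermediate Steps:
$x{\left(-9 \right)} + Q 1089 = 13 - 328878 = -328865$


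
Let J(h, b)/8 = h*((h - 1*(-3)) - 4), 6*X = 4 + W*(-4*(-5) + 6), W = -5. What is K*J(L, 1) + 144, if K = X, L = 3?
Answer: -864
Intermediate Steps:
X = -21 (X = (4 - 5*(-4*(-5) + 6))/6 = (4 - 5*(20 + 6))/6 = (4 - 5*26)/6 = (4 - 130)/6 = (⅙)*(-126) = -21)
J(h, b) = 8*h*(-1 + h) (J(h, b) = 8*(h*((h - 1*(-3)) - 4)) = 8*(h*((h + 3) - 4)) = 8*(h*((3 + h) - 4)) = 8*(h*(-1 + h)) = 8*h*(-1 + h))
K = -21
K*J(L, 1) + 144 = -168*3*(-1 + 3) + 144 = -168*3*2 + 144 = -21*48 + 144 = -1008 + 144 = -864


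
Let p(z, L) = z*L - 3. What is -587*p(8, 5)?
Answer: -21719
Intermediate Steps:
p(z, L) = -3 + L*z (p(z, L) = L*z - 3 = -3 + L*z)
-587*p(8, 5) = -587*(-3 + 5*8) = -587*(-3 + 40) = -587*37 = -21719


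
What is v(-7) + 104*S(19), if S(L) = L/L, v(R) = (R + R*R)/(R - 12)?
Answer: 1934/19 ≈ 101.79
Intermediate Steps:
v(R) = (R + R**2)/(-12 + R)
S(L) = 1
v(-7) + 104*S(19) = -7*(1 - 7)/(-12 - 7) + 104*1 = -7*(-6)/(-19) + 104 = -7*(-1/19)*(-6) + 104 = -42/19 + 104 = 1934/19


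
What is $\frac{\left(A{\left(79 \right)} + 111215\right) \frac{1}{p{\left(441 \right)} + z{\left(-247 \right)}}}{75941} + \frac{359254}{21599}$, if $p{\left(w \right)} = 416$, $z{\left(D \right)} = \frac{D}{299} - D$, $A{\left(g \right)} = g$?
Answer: $\frac{207780896676329}{12490501153285} \approx 16.635$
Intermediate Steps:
$z{\left(D \right)} = - \frac{298 D}{299}$ ($z{\left(D \right)} = D \frac{1}{299} - D = \frac{D}{299} - D = - \frac{298 D}{299}$)
$\frac{\left(A{\left(79 \right)} + 111215\right) \frac{1}{p{\left(441 \right)} + z{\left(-247 \right)}}}{75941} + \frac{359254}{21599} = \frac{\left(79 + 111215\right) \frac{1}{416 - - \frac{5662}{23}}}{75941} + \frac{359254}{21599} = \frac{111294}{416 + \frac{5662}{23}} \cdot \frac{1}{75941} + 359254 \cdot \frac{1}{21599} = \frac{111294}{\frac{15230}{23}} \cdot \frac{1}{75941} + \frac{359254}{21599} = 111294 \cdot \frac{23}{15230} \cdot \frac{1}{75941} + \frac{359254}{21599} = \frac{1279881}{7615} \cdot \frac{1}{75941} + \frac{359254}{21599} = \frac{1279881}{578290715} + \frac{359254}{21599} = \frac{207780896676329}{12490501153285}$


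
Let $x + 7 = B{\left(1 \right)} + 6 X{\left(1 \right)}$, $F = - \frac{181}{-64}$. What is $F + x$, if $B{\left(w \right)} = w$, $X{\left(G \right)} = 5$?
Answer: $\frac{1717}{64} \approx 26.828$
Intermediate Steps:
$F = \frac{181}{64}$ ($F = \left(-181\right) \left(- \frac{1}{64}\right) = \frac{181}{64} \approx 2.8281$)
$x = 24$ ($x = -7 + \left(1 + 6 \cdot 5\right) = -7 + \left(1 + 30\right) = -7 + 31 = 24$)
$F + x = \frac{181}{64} + 24 = \frac{1717}{64}$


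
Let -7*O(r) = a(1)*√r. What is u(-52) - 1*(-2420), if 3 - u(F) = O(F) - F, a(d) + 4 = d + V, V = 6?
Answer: 2371 + 6*I*√13/7 ≈ 2371.0 + 3.0905*I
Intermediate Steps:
a(d) = 2 + d (a(d) = -4 + (d + 6) = -4 + (6 + d) = 2 + d)
O(r) = -3*√r/7 (O(r) = -(2 + 1)*√r/7 = -3*√r/7)
u(F) = 3 + F + 3*√F/7 (u(F) = 3 - (-3*√F/7 - F) = 3 - (-F - 3*√F/7) = 3 + (F + 3*√F/7) = 3 + F + 3*√F/7)
u(-52) - 1*(-2420) = (3 - 52 + 3*√(-52)/7) - 1*(-2420) = (3 - 52 + 3*(2*I*√13)/7) + 2420 = (3 - 52 + 6*I*√13/7) + 2420 = (-49 + 6*I*√13/7) + 2420 = 2371 + 6*I*√13/7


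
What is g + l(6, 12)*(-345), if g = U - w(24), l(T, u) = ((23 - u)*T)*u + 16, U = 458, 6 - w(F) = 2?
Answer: -278306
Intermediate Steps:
w(F) = 4 (w(F) = 6 - 1*2 = 6 - 2 = 4)
l(T, u) = 16 + T*u*(23 - u) (l(T, u) = (T*(23 - u))*u + 16 = T*u*(23 - u) + 16 = 16 + T*u*(23 - u))
g = 454 (g = 458 - 1*4 = 458 - 4 = 454)
g + l(6, 12)*(-345) = 454 + (16 - 1*6*12² + 23*6*12)*(-345) = 454 + (16 - 1*6*144 + 1656)*(-345) = 454 + (16 - 864 + 1656)*(-345) = 454 + 808*(-345) = 454 - 278760 = -278306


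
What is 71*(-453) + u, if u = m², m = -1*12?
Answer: -32019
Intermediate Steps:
m = -12
u = 144 (u = (-12)² = 144)
71*(-453) + u = 71*(-453) + 144 = -32163 + 144 = -32019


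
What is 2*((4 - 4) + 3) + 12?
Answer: 18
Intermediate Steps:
2*((4 - 4) + 3) + 12 = 2*(0 + 3) + 12 = 2*3 + 12 = 6 + 12 = 18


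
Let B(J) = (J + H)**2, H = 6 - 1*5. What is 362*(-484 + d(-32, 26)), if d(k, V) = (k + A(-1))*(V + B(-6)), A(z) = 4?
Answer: -692144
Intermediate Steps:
H = 1 (H = 6 - 5 = 1)
B(J) = (1 + J)**2 (B(J) = (J + 1)**2 = (1 + J)**2)
d(k, V) = (4 + k)*(25 + V) (d(k, V) = (k + 4)*(V + (1 - 6)**2) = (4 + k)*(V + (-5)**2) = (4 + k)*(V + 25) = (4 + k)*(25 + V))
362*(-484 + d(-32, 26)) = 362*(-484 + (100 + 4*26 + 25*(-32) + 26*(-32))) = 362*(-484 + (100 + 104 - 800 - 832)) = 362*(-484 - 1428) = 362*(-1912) = -692144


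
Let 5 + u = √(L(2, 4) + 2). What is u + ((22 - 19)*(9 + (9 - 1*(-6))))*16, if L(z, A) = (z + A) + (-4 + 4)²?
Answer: 1147 + 2*√2 ≈ 1149.8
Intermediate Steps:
L(z, A) = A + z (L(z, A) = (A + z) + 0² = (A + z) + 0 = A + z)
u = -5 + 2*√2 (u = -5 + √((4 + 2) + 2) = -5 + √(6 + 2) = -5 + √8 = -5 + 2*√2 ≈ -2.1716)
u + ((22 - 19)*(9 + (9 - 1*(-6))))*16 = (-5 + 2*√2) + ((22 - 19)*(9 + (9 - 1*(-6))))*16 = (-5 + 2*√2) + (3*(9 + (9 + 6)))*16 = (-5 + 2*√2) + (3*(9 + 15))*16 = (-5 + 2*√2) + (3*24)*16 = (-5 + 2*√2) + 72*16 = (-5 + 2*√2) + 1152 = 1147 + 2*√2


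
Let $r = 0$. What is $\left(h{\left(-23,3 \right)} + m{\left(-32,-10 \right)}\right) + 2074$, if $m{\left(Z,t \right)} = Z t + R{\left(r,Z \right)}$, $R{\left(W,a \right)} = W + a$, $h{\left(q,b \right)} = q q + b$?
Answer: $2894$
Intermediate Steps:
$h{\left(q,b \right)} = b + q^{2}$ ($h{\left(q,b \right)} = q^{2} + b = b + q^{2}$)
$m{\left(Z,t \right)} = Z + Z t$ ($m{\left(Z,t \right)} = Z t + \left(0 + Z\right) = Z t + Z = Z + Z t$)
$\left(h{\left(-23,3 \right)} + m{\left(-32,-10 \right)}\right) + 2074 = \left(\left(3 + \left(-23\right)^{2}\right) - 32 \left(1 - 10\right)\right) + 2074 = \left(\left(3 + 529\right) - -288\right) + 2074 = \left(532 + 288\right) + 2074 = 820 + 2074 = 2894$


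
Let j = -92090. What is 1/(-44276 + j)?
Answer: -1/136366 ≈ -7.3332e-6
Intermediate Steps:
1/(-44276 + j) = 1/(-44276 - 92090) = 1/(-136366) = -1/136366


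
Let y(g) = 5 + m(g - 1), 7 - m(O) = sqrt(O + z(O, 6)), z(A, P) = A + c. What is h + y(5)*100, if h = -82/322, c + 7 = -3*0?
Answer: 177059/161 ≈ 1099.7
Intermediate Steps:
c = -7 (c = -7 - 3*0 = -7 + 0 = -7)
h = -41/161 (h = -82*1/322 = -41/161 ≈ -0.25466)
z(A, P) = -7 + A (z(A, P) = A - 7 = -7 + A)
m(O) = 7 - sqrt(-7 + 2*O) (m(O) = 7 - sqrt(O + (-7 + O)) = 7 - sqrt(-7 + 2*O))
y(g) = 12 - sqrt(-9 + 2*g) (y(g) = 5 + (7 - sqrt(-7 + 2*(g - 1))) = 5 + (7 - sqrt(-7 + 2*(-1 + g))) = 5 + (7 - sqrt(-7 + (-2 + 2*g))) = 5 + (7 - sqrt(-9 + 2*g)) = 12 - sqrt(-9 + 2*g))
h + y(5)*100 = -41/161 + (12 - sqrt(-9 + 2*5))*100 = -41/161 + (12 - sqrt(-9 + 10))*100 = -41/161 + (12 - sqrt(1))*100 = -41/161 + (12 - 1*1)*100 = -41/161 + (12 - 1)*100 = -41/161 + 11*100 = -41/161 + 1100 = 177059/161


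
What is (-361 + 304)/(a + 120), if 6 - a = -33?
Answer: -19/53 ≈ -0.35849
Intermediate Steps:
a = 39 (a = 6 - 1*(-33) = 6 + 33 = 39)
(-361 + 304)/(a + 120) = (-361 + 304)/(39 + 120) = -57/159 = -57*1/159 = -19/53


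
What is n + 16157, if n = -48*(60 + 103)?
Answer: 8333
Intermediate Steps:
n = -7824 (n = -48*163 = -7824)
n + 16157 = -7824 + 16157 = 8333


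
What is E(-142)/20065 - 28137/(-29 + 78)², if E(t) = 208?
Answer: -564069497/48176065 ≈ -11.708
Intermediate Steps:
E(-142)/20065 - 28137/(-29 + 78)² = 208/20065 - 28137/(-29 + 78)² = 208*(1/20065) - 28137/(49²) = 208/20065 - 28137/2401 = -564069497/48176065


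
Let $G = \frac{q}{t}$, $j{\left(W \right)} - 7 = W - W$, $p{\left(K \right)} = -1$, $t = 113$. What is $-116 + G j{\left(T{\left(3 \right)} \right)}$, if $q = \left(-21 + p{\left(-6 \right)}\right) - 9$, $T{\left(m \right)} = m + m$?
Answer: $- \frac{13325}{113} \approx -117.92$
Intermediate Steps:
$T{\left(m \right)} = 2 m$
$j{\left(W \right)} = 7$ ($j{\left(W \right)} = 7 + \left(W - W\right) = 7 + 0 = 7$)
$q = -31$ ($q = \left(-21 - 1\right) - 9 = -22 - 9 = -31$)
$G = - \frac{31}{113} \approx -0.27434$
$-116 + G j{\left(T{\left(3 \right)} \right)} = -116 - \frac{217}{113} = - \frac{13325}{113}$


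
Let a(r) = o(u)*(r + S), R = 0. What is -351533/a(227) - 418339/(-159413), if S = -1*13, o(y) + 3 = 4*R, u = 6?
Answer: 56307503767/102343146 ≈ 550.18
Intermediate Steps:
o(y) = -3 (o(y) = -3 + 4*0 = -3 + 0 = -3)
S = -13
a(r) = 39 - 3*r (a(r) = -3*(r - 13) = -3*(-13 + r) = 39 - 3*r)
-351533/a(227) - 418339/(-159413) = -351533/(39 - 3*227) - 418339/(-159413) = -351533/(39 - 681) - 418339*(-1/159413) = -351533/(-642) + 418339/159413 = -351533*(-1/642) + 418339/159413 = 351533/642 + 418339/159413 = 56307503767/102343146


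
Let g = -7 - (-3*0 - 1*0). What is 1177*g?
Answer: -8239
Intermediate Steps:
g = -7 (g = -7 - (0 + 0) = -7 - 1*0 = -7 + 0 = -7)
1177*g = 1177*(-7) = -8239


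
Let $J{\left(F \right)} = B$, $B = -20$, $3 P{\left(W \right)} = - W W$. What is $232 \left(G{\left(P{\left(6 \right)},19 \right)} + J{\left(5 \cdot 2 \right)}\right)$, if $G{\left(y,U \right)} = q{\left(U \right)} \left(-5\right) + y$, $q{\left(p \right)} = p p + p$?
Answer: $-448224$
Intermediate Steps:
$P{\left(W \right)} = - \frac{W^{2}}{3}$ ($P{\left(W \right)} = \frac{- W W}{3} = \frac{\left(-1\right) W^{2}}{3} = - \frac{W^{2}}{3}$)
$q{\left(p \right)} = p + p^{2}$ ($q{\left(p \right)} = p^{2} + p = p + p^{2}$)
$J{\left(F \right)} = -20$
$G{\left(y,U \right)} = y - 5 U \left(1 + U\right)$ ($G{\left(y,U \right)} = U \left(1 + U\right) \left(-5\right) + y = - 5 U \left(1 + U\right) + y = y - 5 U \left(1 + U\right)$)
$232 \left(G{\left(P{\left(6 \right)},19 \right)} + J{\left(5 \cdot 2 \right)}\right) = 232 \left(\left(- \frac{6^{2}}{3} - 95 \left(1 + 19\right)\right) - 20\right) = 232 \left(\left(\left(- \frac{1}{3}\right) 36 - 95 \cdot 20\right) - 20\right) = 232 \left(\left(-12 - 1900\right) - 20\right) = 232 \left(-1912 - 20\right) = 232 \left(-1932\right) = -448224$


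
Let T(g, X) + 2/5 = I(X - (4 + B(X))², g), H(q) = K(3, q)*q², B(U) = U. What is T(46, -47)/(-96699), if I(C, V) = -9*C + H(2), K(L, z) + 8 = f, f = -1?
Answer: -85138/483495 ≈ -0.17609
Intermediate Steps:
K(L, z) = -9 (K(L, z) = -8 - 1 = -9)
H(q) = -9*q²
I(C, V) = -36 - 9*C (I(C, V) = -9*C - 9*2² = -9*C - 9*4 = -9*C - 36 = -36 - 9*C)
T(g, X) = -182/5 - 9*X + 9*(4 + X)² (T(g, X) = -⅖ + (-36 - 9*(X - (4 + X)²)) = -⅖ + (-36 + (-9*X + 9*(4 + X)²)) = -⅖ + (-36 - 9*X + 9*(4 + X)²) = -182/5 - 9*X + 9*(4 + X)²)
T(46, -47)/(-96699) = (538/5 + 9*(-47)² + 63*(-47))/(-96699) = (538/5 + 9*2209 - 2961)*(-1/96699) = (538/5 + 19881 - 2961)*(-1/96699) = (85138/5)*(-1/96699) = -85138/483495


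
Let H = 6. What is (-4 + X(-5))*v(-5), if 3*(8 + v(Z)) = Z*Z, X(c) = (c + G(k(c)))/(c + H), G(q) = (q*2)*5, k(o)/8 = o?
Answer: -409/3 ≈ -136.33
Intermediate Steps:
k(o) = 8*o
G(q) = 10*q (G(q) = (2*q)*5 = 10*q)
X(c) = 81*c/(6 + c) (X(c) = (c + 10*(8*c))/(c + 6) = (c + 80*c)/(6 + c) = (81*c)/(6 + c) = 81*c/(6 + c))
v(Z) = -8 + Z**2/3 (v(Z) = -8 + (Z*Z)/3 = -8 + Z**2/3)
(-4 + X(-5))*v(-5) = (-4 + 81*(-5)/(6 - 5))*(-8 + (1/3)*(-5)**2) = (-4 + 81*(-5)/1)*(-8 + (1/3)*25) = (-4 + 81*(-5)*1)*(-8 + 25/3) = (-4 - 405)*(1/3) = -409*1/3 = -409/3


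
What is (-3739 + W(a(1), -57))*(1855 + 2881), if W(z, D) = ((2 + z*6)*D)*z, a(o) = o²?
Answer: -19867520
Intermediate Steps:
W(z, D) = D*z*(2 + 6*z) (W(z, D) = ((2 + 6*z)*D)*z = (D*(2 + 6*z))*z = D*z*(2 + 6*z))
(-3739 + W(a(1), -57))*(1855 + 2881) = (-3739 + 2*(-57)*1²*(1 + 3*1²))*(1855 + 2881) = (-3739 + 2*(-57)*1*(1 + 3*1))*4736 = (-3739 + 2*(-57)*1*(1 + 3))*4736 = (-3739 + 2*(-57)*1*4)*4736 = (-3739 - 456)*4736 = -4195*4736 = -19867520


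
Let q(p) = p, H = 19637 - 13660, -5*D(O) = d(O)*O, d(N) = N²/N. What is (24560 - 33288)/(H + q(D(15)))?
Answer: -2182/1483 ≈ -1.4713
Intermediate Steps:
d(N) = N
D(O) = -O²/5 (D(O) = -O*O/5 = -O²/5)
H = 5977
(24560 - 33288)/(H + q(D(15))) = (24560 - 33288)/(5977 - ⅕*15²) = -8728/(5977 - ⅕*225) = -8728/(5977 - 45) = -8728/5932 = -8728*1/5932 = -2182/1483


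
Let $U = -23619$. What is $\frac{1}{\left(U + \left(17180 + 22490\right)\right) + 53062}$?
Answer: $\frac{1}{69113} \approx 1.4469 \cdot 10^{-5}$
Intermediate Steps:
$\frac{1}{\left(U + \left(17180 + 22490\right)\right) + 53062} = \frac{1}{\left(-23619 + \left(17180 + 22490\right)\right) + 53062} = \frac{1}{\left(-23619 + 39670\right) + 53062} = \frac{1}{16051 + 53062} = \frac{1}{69113}$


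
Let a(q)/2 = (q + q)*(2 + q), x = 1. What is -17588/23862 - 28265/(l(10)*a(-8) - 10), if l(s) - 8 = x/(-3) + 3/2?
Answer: -70523843/4175850 ≈ -16.888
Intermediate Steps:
l(s) = 55/6 (l(s) = 8 + (1/(-3) + 3/2) = 8 + (1*(-1/3) + 3*(1/2)) = 8 + (-1/3 + 3/2) = 8 + 7/6 = 55/6)
a(q) = 4*q*(2 + q) (a(q) = 2*((q + q)*(2 + q)) = 2*((2*q)*(2 + q)) = 2*(2*q*(2 + q)) = 4*q*(2 + q))
-17588/23862 - 28265/(l(10)*a(-8) - 10) = -17588/23862 - 28265/(55*(4*(-8)*(2 - 8))/6 - 10) = -17588*1/23862 - 28265/(55*(4*(-8)*(-6))/6 - 10) = -8794/11931 - 28265/((55/6)*192 - 10) = -8794/11931 - 28265/(1760 - 10) = -8794/11931 - 28265/1750 = -8794/11931 - 28265*1/1750 = -8794/11931 - 5653/350 = -70523843/4175850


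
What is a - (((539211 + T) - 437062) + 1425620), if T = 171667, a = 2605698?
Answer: 906262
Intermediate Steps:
a - (((539211 + T) - 437062) + 1425620) = 2605698 - (((539211 + 171667) - 437062) + 1425620) = 2605698 - ((710878 - 437062) + 1425620) = 2605698 - (273816 + 1425620) = 2605698 - 1*1699436 = 2605698 - 1699436 = 906262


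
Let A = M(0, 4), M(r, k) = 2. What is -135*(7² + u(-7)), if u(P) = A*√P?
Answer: -6615 - 270*I*√7 ≈ -6615.0 - 714.35*I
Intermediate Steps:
A = 2
u(P) = 2*√P
-135*(7² + u(-7)) = -135*(7² + 2*√(-7)) = -135*(49 + 2*(I*√7)) = -135*(49 + 2*I*√7) = -6615 - 270*I*√7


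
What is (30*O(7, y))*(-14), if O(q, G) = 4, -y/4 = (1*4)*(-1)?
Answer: -1680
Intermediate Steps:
y = 16 (y = -4*1*4*(-1) = -16*(-1) = -4*(-4) = 16)
(30*O(7, y))*(-14) = (30*4)*(-14) = 120*(-14) = -1680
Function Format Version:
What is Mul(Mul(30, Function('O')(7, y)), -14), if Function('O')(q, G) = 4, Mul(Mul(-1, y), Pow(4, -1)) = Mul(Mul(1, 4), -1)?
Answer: -1680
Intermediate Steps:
y = 16 (y = Mul(-4, Mul(Mul(1, 4), -1)) = Mul(-4, Mul(4, -1)) = Mul(-4, -4) = 16)
Mul(Mul(30, Function('O')(7, y)), -14) = Mul(Mul(30, 4), -14) = Mul(120, -14) = -1680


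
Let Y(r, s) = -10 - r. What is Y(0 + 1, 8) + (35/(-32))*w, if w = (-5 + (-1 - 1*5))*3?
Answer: 803/32 ≈ 25.094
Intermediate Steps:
w = -33 (w = (-5 + (-1 - 5))*3 = (-5 - 6)*3 = -11*3 = -33)
Y(0 + 1, 8) + (35/(-32))*w = (-10 - (0 + 1)) + (35/(-32))*(-33) = (-10 - 1*1) + (35*(-1/32))*(-33) = (-10 - 1) - 35/32*(-33) = -11 + 1155/32 = 803/32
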